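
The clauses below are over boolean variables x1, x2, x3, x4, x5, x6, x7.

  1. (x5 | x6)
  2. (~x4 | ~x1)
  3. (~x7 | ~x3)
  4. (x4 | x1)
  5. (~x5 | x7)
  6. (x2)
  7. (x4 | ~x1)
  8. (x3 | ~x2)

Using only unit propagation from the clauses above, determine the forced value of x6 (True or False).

True

Unit clause (x2) sets x2 = True.
In (~x2 | x3), ~x2 is now false; x3 must hold, so x3 = True.
In (~x3 | ~x7), ~x3 is now false; ~x7 must hold, so x7 = False.
In (x7 | ~x5), x7 is now false; ~x5 must hold, so x5 = False.
In (x5 | x6), x5 is now false; x6 must hold, so x6 = True.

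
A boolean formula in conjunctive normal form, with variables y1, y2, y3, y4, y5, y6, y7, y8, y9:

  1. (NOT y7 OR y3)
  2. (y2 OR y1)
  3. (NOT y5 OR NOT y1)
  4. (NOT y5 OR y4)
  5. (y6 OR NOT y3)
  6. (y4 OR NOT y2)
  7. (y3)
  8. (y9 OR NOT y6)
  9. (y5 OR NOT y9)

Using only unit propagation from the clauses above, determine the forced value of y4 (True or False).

Unit clause (y3) sets y3 = True.
(y6 OR NOT y3): since y3 = True, the clause reduces to (y6). y6 = True.
(NOT y6 OR y9): since y6 = True, the clause reduces to (y9). y9 = True.
From (y5 OR NOT y9) and y9 = True: y5 = True.
From (NOT y5 OR NOT y1) and y5 = True: y1 = False.
From (y2 OR y1) and y1 = False: y2 = True.
From (NOT y5 OR y4) and y5 = True: y4 = True.

True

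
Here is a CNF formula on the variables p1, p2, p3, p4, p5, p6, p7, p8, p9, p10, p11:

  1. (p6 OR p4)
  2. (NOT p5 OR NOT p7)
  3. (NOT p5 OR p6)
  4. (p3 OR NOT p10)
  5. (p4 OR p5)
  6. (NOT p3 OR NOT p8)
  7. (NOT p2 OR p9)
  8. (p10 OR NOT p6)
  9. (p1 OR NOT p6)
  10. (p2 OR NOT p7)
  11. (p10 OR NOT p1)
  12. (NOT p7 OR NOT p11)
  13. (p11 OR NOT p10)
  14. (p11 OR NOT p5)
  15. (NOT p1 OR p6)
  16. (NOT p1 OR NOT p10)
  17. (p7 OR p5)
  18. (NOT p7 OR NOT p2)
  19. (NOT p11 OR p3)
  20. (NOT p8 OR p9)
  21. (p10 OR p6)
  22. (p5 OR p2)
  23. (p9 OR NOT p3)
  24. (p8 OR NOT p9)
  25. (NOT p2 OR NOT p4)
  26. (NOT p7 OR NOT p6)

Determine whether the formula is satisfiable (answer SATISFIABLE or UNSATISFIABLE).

UNSATISFIABLE

p6 = True:
  propagation gives p10=True, p3=True, p8=False, p1=True; an empty clause results — contradiction.
p6 = False:
  propagation gives p4=True, p5=False, p1=False, p7=True; an empty clause results — contradiction.
Every branch closes, so no satisfying assignment exists.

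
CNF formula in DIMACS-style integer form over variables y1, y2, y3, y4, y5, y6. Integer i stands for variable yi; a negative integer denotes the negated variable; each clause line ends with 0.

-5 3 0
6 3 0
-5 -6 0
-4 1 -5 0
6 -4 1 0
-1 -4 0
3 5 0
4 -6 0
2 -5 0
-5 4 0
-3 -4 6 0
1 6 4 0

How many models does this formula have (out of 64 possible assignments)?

4

Satisfying assignments:
  y1=F y2=F y3=T y4=T y5=F y6=T
  y1=F y2=T y3=T y4=T y5=F y6=T
  y1=T y2=F y3=T y4=F y5=F y6=F
  y1=T y2=T y3=T y4=F y5=F y6=F
That's 4 in total.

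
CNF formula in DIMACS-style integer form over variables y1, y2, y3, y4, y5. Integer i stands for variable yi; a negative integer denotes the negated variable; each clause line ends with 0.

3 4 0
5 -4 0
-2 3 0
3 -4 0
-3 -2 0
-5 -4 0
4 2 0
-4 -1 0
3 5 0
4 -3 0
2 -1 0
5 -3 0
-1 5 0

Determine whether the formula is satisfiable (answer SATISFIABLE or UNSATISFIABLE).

y3 = True:
  propagation gives y2=False, y4=True, y5=True; an empty clause results — contradiction.
y3 = False:
  propagation gives y4=True; an empty clause results — contradiction.
Every branch closes, so no satisfying assignment exists.

UNSATISFIABLE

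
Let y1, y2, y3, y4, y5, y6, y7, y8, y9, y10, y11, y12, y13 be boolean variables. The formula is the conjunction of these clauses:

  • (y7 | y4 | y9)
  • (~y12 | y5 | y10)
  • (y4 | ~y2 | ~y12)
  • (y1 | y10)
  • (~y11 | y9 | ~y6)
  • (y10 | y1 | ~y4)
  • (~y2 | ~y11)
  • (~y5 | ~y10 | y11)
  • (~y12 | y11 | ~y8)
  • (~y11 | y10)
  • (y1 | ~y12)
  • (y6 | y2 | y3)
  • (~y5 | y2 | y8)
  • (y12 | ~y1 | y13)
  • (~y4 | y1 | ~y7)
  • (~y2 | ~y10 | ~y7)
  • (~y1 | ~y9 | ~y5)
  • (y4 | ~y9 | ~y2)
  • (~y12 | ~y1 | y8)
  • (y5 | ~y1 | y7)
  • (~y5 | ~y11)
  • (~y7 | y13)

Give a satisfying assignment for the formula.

y3 occurs only positively in the remaining clauses — set y3 = True.
Pure literal: y13 appears only positively; assign y13 = True.
Try y1 = True.
Set y2 = False and propagate.
Set y4 = True and propagate.
The remaining clauses are satisfied by y5 = True, y6 = True, y7 = True, y8 = True, y9 = False, y10 = False, y11 = False, y12 = False.

y1 = T, y2 = F, y3 = T, y4 = T, y5 = T, y6 = T, y7 = T, y8 = T, y9 = F, y10 = F, y11 = F, y12 = F, y13 = T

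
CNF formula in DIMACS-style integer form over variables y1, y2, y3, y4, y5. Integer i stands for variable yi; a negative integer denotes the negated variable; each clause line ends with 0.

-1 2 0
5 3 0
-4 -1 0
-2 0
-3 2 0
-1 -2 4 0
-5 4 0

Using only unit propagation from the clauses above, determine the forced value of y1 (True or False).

False

(NOT y2) is a unit clause: y2 = False.
(NOT y1 OR y2): since y2 = False, the clause reduces to (NOT y1). y1 = False.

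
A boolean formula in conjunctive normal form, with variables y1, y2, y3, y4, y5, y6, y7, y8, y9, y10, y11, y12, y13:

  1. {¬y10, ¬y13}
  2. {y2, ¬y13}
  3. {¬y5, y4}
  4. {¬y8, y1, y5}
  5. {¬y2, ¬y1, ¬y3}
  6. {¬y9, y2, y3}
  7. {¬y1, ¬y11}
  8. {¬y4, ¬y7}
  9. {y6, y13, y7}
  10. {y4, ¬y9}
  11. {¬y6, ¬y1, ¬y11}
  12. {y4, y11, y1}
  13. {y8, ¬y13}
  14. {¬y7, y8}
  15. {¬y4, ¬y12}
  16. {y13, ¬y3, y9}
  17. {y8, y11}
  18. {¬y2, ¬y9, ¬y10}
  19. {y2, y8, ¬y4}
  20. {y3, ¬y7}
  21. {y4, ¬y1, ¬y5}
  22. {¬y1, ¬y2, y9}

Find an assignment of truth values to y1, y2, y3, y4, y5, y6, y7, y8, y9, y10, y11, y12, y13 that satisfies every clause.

Pure literal: y10 appears only negated; assign y10 = False.
Pure literal: y12 appears only negated; assign y12 = False.
Branch on y1: take y1 = True.
  then y11 is forced to False.
  then y8 is forced to True.
Branch on y2: take y2 = False.
  then y13 is forced to False.
The remaining clauses are satisfied by y3 = False, y4 = False, y5 = False, y6 = True, y7 = False, y9 = False.

y1=T, y2=F, y3=F, y4=F, y5=F, y6=T, y7=F, y8=T, y9=F, y10=F, y11=F, y12=F, y13=F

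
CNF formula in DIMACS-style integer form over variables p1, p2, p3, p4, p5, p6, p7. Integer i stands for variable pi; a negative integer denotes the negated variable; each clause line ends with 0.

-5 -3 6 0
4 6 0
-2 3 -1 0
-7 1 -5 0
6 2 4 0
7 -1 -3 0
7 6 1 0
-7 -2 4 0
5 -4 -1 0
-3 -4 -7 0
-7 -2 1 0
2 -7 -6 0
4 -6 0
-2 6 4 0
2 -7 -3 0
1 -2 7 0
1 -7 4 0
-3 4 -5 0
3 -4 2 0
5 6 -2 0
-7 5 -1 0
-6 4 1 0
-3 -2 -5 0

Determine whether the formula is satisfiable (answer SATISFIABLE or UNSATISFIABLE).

SATISFIABLE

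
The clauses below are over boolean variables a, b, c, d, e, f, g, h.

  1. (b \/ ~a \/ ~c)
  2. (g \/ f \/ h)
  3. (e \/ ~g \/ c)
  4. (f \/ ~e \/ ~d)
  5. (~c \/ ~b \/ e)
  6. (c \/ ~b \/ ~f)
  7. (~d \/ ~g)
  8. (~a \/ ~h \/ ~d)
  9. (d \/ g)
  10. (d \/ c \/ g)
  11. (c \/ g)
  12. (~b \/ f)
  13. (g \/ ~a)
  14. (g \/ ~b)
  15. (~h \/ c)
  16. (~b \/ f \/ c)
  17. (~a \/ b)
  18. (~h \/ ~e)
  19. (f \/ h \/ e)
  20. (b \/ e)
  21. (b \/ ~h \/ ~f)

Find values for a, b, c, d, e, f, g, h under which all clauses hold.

a = False, b = False, c = True, d = False, e = True, f = False, g = True, h = False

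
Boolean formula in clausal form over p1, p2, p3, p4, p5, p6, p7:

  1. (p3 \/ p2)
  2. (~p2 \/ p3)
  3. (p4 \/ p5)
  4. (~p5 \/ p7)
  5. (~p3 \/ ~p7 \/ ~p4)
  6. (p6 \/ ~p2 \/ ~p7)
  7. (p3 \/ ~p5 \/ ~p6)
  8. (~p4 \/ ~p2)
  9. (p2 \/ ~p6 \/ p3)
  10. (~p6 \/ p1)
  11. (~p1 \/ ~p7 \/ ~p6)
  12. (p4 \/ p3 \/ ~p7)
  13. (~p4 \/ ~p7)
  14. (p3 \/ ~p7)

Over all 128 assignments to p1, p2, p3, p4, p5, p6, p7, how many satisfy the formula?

5

Satisfying assignments:
  p1=0 p2=0 p3=1 p4=0 p5=1 p6=0 p7=1
  p1=0 p2=0 p3=1 p4=1 p5=0 p6=0 p7=0
  p1=1 p2=0 p3=1 p4=0 p5=1 p6=0 p7=1
  p1=1 p2=0 p3=1 p4=1 p5=0 p6=0 p7=0
  p1=1 p2=0 p3=1 p4=1 p5=0 p6=1 p7=0
Count: 5.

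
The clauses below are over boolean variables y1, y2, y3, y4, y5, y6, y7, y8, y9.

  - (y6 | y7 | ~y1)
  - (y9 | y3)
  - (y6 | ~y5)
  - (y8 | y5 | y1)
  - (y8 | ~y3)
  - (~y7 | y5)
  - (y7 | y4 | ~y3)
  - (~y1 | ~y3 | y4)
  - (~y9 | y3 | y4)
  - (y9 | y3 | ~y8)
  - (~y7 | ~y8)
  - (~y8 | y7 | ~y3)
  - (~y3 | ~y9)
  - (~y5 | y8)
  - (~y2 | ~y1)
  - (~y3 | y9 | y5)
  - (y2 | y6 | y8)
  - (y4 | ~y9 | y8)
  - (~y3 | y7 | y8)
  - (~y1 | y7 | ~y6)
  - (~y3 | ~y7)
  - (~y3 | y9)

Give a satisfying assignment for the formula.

y1=F, y2=T, y3=F, y4=T, y5=F, y6=F, y7=F, y8=T, y9=T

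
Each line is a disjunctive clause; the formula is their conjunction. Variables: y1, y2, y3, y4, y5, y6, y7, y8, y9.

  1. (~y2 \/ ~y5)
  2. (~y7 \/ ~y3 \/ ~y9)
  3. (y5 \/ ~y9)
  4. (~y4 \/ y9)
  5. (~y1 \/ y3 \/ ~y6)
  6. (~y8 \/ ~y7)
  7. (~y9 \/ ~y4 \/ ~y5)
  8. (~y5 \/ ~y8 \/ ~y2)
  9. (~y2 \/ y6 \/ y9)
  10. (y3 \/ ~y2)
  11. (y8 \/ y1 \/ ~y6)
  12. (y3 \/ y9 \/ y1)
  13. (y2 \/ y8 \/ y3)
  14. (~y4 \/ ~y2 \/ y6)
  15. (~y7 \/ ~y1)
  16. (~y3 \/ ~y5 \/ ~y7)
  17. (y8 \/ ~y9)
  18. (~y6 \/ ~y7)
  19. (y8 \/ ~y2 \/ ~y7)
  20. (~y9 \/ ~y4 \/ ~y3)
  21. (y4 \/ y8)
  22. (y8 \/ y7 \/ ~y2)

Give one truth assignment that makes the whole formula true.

y1 = 0  y2 = 0  y3 = 0  y4 = 0  y5 = 1  y6 = 1  y7 = 0  y8 = 1  y9 = 1

Branch on y1: take y1 = False.
Branch on y2: take y2 = False.
The remaining clauses are satisfied by y3 = False, y4 = False, y5 = True, y6 = True, y7 = False, y8 = True, y9 = True.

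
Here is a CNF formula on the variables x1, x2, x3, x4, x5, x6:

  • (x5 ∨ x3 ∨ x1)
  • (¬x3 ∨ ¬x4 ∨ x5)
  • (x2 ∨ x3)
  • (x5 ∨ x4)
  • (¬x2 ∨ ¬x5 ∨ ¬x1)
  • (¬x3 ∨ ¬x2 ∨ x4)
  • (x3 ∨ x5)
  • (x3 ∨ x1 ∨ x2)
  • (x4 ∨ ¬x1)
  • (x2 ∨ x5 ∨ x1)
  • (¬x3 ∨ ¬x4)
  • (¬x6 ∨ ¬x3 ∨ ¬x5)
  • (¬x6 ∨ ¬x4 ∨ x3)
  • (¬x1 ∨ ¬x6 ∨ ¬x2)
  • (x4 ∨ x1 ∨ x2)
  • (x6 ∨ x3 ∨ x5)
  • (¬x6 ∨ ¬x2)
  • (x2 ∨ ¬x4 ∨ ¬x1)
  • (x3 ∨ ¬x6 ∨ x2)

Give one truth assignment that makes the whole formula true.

x1=F  x2=T  x3=F  x4=F  x5=T  x6=F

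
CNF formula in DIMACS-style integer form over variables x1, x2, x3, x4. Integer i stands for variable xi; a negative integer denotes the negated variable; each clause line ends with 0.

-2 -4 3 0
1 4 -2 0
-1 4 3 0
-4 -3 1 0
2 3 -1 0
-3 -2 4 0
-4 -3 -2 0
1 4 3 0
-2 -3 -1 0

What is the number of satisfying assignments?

4

The models are:
  x1=F x2=F x3=F x4=T
  x1=F x2=F x3=T x4=F
  x1=T x2=F x3=T x4=F
  x1=T x2=F x3=T x4=T
Count: 4.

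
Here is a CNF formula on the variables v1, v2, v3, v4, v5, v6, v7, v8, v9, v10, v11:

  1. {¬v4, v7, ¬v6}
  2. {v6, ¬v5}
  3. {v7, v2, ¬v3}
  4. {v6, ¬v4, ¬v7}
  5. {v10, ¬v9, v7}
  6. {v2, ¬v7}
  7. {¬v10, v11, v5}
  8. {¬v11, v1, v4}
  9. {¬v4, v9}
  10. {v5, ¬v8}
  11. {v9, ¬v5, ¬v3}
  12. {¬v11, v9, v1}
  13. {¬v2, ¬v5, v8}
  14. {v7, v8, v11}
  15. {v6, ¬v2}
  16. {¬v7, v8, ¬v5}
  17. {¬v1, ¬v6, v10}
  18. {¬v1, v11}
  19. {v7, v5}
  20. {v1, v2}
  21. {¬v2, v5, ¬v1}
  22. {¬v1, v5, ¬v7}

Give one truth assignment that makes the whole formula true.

v1=F, v2=T, v3=T, v4=T, v5=T, v6=T, v7=T, v8=T, v9=T, v10=T, v11=F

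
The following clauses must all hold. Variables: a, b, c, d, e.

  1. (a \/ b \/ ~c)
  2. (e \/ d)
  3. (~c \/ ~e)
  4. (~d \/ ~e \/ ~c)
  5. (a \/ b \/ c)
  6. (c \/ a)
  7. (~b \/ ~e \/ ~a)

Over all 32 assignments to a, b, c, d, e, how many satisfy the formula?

Satisfying assignments:
  a=0 b=1 c=1 d=1 e=0
  a=1 b=0 c=0 d=0 e=1
  a=1 b=0 c=0 d=1 e=0
  a=1 b=0 c=0 d=1 e=1
  a=1 b=0 c=1 d=1 e=0
  a=1 b=1 c=0 d=1 e=0
  a=1 b=1 c=1 d=1 e=0
That's 7 in total.

7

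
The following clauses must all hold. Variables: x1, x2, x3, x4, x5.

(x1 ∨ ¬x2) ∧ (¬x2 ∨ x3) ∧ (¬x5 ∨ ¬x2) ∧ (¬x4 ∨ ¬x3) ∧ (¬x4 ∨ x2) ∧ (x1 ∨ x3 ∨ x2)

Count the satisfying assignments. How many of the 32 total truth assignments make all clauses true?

7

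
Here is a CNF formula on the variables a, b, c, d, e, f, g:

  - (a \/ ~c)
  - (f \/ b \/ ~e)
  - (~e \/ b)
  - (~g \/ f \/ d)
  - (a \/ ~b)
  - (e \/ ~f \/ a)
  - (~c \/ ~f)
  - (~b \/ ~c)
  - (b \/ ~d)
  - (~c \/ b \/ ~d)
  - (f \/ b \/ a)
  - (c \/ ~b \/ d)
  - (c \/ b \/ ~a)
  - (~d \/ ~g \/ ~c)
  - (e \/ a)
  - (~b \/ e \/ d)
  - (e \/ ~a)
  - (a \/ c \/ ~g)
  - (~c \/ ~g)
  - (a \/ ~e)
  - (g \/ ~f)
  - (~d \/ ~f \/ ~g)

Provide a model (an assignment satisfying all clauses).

Branch on a: take a = True.
  then e is forced to True.
  then b is forced to True.
  then c is forced to False.
  then d is forced to True.
Set f = False and propagate.
g is now unconstrained; take g = False.
Check each clause:
  1. (a \/ ~c) — a is true.
  2. (b \/ f \/ ~e) — b is true.
  3. (b \/ ~e) — b is true.
  4. (~g \/ d \/ f) — ~g is true.
  5. (a \/ ~b) — a is true.
  6. (~f \/ a \/ e) — a is true.
  7. (~c \/ ~f) — ~f is true.
  8. (~b \/ ~c) — ~c is true.
  9. (~d \/ b) — b is true.
  10. (b \/ ~d \/ ~c) — b is true.
  11. (a \/ f \/ b) — a is true.
  12. (~b \/ d \/ c) — d is true.
  13. (b \/ c \/ ~a) — b is true.
  14. (~c \/ ~g \/ ~d) — ~g is true.
  15. (e \/ a) — a is true.
  16. (~b \/ d \/ e) — d is true.
  17. (~a \/ e) — e is true.
  18. (~g \/ a \/ c) — a is true.
  19. (~g \/ ~c) — ~g is true.
  20. (~e \/ a) — a is true.
  21. (g \/ ~f) — ~f is true.
  22. (~f \/ ~g \/ ~d) — ~g is true.

a=T  b=T  c=F  d=T  e=T  f=F  g=F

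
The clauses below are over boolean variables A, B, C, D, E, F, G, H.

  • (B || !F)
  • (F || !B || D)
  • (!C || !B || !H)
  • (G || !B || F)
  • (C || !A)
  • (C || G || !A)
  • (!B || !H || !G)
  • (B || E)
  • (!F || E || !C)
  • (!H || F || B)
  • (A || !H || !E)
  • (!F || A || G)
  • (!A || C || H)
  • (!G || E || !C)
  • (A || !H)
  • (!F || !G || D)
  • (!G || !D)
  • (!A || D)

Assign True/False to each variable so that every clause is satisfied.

A = F, B = F, C = T, D = F, E = T, F = F, G = F, H = F

Check each clause:
  1. (B || !F) — !F is true.
  2. (D || F || !B) — !B is true.
  3. (!H || !C || !B) — !H is true.
  4. (!B || G || F) — !B is true.
  5. (!A || C) — C is true.
  6. (C || !A || G) — C is true.
  7. (!H || !G || !B) — !H is true.
  8. (E || B) — E is true.
  9. (E || !C || !F) — !F is true.
  10. (B || F || !H) — !H is true.
  11. (!H || !E || A) — !H is true.
  12. (!F || G || A) — !F is true.
  13. (!A || C || H) — C is true.
  14. (!G || !C || E) — E is true.
  15. (!H || A) — !H is true.
  16. (!F || !G || D) — !G is true.
  17. (!D || !G) — !G is true.
  18. (!A || D) — !A is true.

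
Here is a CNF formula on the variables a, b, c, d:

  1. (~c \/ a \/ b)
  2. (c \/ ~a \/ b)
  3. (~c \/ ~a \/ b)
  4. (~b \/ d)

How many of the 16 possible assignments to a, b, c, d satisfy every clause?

6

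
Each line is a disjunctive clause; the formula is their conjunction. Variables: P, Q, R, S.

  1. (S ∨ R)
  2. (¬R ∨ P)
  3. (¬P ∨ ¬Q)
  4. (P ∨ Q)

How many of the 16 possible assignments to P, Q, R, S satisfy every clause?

4

The models are:
  P=F Q=T R=F S=T
  P=T Q=F R=F S=T
  P=T Q=F R=T S=F
  P=T Q=F R=T S=T
That's 4 in total.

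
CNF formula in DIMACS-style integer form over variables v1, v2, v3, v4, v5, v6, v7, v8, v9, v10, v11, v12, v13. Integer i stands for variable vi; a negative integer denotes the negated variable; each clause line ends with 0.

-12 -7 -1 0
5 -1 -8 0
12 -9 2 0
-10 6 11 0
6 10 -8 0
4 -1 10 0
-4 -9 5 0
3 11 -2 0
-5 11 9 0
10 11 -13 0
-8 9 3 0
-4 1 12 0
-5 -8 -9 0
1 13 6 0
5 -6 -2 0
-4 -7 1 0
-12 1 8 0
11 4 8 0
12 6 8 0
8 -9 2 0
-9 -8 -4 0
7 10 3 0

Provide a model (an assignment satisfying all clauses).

v1=T, v2=F, v3=F, v4=F, v5=T, v6=T, v7=F, v8=F, v9=F, v10=T, v11=T, v12=F, v13=F

v11 occurs only positively in the remaining clauses — set v11 = True.
Set v1 = True and propagate.
For the remaining variables, v2 = False, v3 = False, v4 = False, v5 = True, v6 = True, v7 = False, v8 = False, v9 = False, v10 = True, v12 = False, v13 = False works.
Every clause has at least one true literal under this assignment.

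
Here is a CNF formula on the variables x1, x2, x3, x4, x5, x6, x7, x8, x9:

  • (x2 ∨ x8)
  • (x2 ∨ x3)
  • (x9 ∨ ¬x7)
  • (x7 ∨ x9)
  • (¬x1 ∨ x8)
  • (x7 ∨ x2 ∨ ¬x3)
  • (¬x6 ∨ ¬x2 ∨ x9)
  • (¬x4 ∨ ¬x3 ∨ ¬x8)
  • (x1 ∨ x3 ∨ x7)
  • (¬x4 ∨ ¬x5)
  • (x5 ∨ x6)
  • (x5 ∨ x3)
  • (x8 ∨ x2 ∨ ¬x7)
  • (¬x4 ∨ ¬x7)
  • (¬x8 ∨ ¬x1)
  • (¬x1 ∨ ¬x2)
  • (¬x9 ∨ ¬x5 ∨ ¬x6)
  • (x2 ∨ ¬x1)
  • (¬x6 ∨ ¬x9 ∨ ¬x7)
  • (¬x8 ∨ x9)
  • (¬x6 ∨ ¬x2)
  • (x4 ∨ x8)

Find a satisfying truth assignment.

Set x1 = False and propagate.
Branch on x2: take x2 = True.
  then x6 is forced to False.
  then x5 is forced to True.
  then x4 is forced to False.
  then x8 is forced to True.
  then x9 is forced to True.
The remaining clauses are satisfied by x3 = True, x7 = False.

x1=F, x2=T, x3=T, x4=F, x5=T, x6=F, x7=F, x8=T, x9=T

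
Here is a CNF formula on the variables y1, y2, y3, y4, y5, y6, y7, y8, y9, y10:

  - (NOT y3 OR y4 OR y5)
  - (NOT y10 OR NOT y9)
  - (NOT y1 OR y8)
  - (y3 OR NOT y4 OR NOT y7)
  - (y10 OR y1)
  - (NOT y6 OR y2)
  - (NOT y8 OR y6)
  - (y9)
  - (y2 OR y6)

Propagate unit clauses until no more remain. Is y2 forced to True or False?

True

(y9) is a unit clause: y9 = True.
From (NOT y9 OR NOT y10) and y9 = True: y10 = False.
From (y1 OR y10) and y10 = False: y1 = True.
In (y8 OR NOT y1), NOT y1 is now false; y8 must hold, so y8 = True.
In (y6 OR NOT y8), NOT y8 is now false; y6 must hold, so y6 = True.
In (NOT y6 OR y2), NOT y6 is now false; y2 must hold, so y2 = True.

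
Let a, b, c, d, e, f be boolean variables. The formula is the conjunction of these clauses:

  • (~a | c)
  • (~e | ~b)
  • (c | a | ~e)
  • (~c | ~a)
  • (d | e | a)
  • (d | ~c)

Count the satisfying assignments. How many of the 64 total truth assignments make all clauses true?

10

Split on a, then c.
  a=1, c=1: a clause becomes empty — 0.
  a=1, c=0: a clause becomes empty — 0.
  a=0, c=1: f free; 3 ways for (b,d,e) × 2^1 = 6.
  a=0, c=0: remaining (b,d,e,f) ∈ {(0,1,0,0); (0,1,0,1); (1,1,0,0); (1,1,0,1)} — 4.
Total: 0 + 0 + 6 + 4 = 10.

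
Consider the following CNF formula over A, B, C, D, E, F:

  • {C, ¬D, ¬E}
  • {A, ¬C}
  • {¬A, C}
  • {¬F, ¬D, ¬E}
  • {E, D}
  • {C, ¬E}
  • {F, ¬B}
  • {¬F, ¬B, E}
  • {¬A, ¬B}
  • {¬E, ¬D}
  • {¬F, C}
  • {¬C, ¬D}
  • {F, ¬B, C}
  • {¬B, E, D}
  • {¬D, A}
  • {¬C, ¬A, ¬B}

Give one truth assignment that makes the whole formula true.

B occurs only negated in the remaining clauses — set B = False.
Branch on A: take A = True.
  then C is forced to True.
  then D is forced to False.
  then E is forced to True.
F is now unconstrained; take F = False.
Every clause has at least one true literal under this assignment.

A = 1, B = 0, C = 1, D = 0, E = 1, F = 0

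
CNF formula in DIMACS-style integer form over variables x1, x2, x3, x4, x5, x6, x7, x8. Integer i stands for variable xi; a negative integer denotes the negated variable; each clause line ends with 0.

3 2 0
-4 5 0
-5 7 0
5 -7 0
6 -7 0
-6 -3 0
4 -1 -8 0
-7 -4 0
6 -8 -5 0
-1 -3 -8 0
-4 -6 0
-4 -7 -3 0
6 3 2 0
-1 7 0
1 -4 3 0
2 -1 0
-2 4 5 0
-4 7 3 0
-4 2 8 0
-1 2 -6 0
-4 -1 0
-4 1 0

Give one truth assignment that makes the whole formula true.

x1=0  x2=0  x3=1  x4=0  x5=0  x6=0  x7=0  x8=0

Check each clause:
  1. (x2 OR x3) — x3 is true.
  2. (NOT x4 OR x5) — NOT x4 is true.
  3. (NOT x5 OR x7) — NOT x5 is true.
  4. (x5 OR NOT x7) — NOT x7 is true.
  5. (x6 OR NOT x7) — NOT x7 is true.
  6. (NOT x3 OR NOT x6) — NOT x6 is true.
  7. (x4 OR NOT x8 OR NOT x1) — NOT x8 is true.
  8. (NOT x4 OR NOT x7) — NOT x7 is true.
  9. (NOT x5 OR NOT x8 OR x6) — NOT x8 is true.
  10. (NOT x3 OR NOT x8 OR NOT x1) — NOT x8 is true.
  11. (NOT x6 OR NOT x4) — NOT x6 is true.
  12. (NOT x3 OR NOT x7 OR NOT x4) — NOT x7 is true.
  13. (x6 OR x3 OR x2) — x3 is true.
  14. (NOT x1 OR x7) — NOT x1 is true.
  15. (NOT x4 OR x1 OR x3) — x3 is true.
  16. (x2 OR NOT x1) — NOT x1 is true.
  17. (x5 OR x4 OR NOT x2) — NOT x2 is true.
  18. (NOT x4 OR x7 OR x3) — x3 is true.
  19. (x8 OR x2 OR NOT x4) — NOT x4 is true.
  20. (NOT x1 OR x2 OR NOT x6) — NOT x6 is true.
  21. (NOT x1 OR NOT x4) — NOT x4 is true.
  22. (x1 OR NOT x4) — NOT x4 is true.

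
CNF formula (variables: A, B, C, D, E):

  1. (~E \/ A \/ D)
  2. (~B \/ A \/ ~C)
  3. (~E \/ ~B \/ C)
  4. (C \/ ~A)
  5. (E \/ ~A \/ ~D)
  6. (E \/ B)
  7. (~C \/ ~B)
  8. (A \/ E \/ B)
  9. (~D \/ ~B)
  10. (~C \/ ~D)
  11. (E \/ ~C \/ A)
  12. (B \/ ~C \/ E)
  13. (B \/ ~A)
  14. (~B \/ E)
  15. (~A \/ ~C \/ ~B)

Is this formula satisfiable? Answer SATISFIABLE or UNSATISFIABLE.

SATISFIABLE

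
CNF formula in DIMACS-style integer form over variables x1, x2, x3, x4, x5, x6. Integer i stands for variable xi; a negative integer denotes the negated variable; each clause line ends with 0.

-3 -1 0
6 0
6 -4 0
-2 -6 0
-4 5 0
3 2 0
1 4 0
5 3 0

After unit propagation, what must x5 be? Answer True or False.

(x6) stands alone — x6 = True.
(¬x6 ∨ ¬x2) with x6 = True leaves only ¬x2, so x2 = False.
In (x2 ∨ x3), x2 is now false; x3 must hold, so x3 = True.
From (¬x3 ∨ ¬x1) and x3 = True: x1 = False.
From (x4 ∨ x1) and x1 = False: x4 = True.
(x5 ∨ ¬x4): since x4 = True, the clause reduces to (x5). x5 = True.

True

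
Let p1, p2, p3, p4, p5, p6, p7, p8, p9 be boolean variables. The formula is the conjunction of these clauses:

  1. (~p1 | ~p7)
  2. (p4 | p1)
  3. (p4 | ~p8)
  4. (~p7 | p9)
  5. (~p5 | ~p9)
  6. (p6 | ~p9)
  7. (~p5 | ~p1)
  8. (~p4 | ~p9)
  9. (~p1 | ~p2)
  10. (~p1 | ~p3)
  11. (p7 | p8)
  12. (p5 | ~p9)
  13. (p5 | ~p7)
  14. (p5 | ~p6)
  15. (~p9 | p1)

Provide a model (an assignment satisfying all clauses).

p1=F, p2=T, p3=T, p4=T, p5=T, p6=T, p7=F, p8=T, p9=F

Branch on p1: take p1 = False.
  then p4 is forced to True.
  then p9 is forced to False.
  then p7 is forced to False.
  then p8 is forced to True.
Set p5 = True and propagate.
p2, p3, p6 are now unconstrained; take p2 = True, p3 = True, p6 = True.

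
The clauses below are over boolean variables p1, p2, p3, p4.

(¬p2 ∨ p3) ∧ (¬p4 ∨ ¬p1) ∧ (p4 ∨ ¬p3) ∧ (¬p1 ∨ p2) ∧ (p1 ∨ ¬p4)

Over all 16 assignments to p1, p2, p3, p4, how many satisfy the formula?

Satisfying assignments:
  p1=0 p2=0 p3=0 p4=0
Count: 1.

1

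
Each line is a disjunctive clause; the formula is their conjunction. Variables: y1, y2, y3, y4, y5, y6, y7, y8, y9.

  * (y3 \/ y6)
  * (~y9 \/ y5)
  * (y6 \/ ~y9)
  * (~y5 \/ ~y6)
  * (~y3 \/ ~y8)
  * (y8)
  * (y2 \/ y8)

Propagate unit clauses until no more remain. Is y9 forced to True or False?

False

Unit clause (y8) sets y8 = True.
From (~y3 \/ ~y8) and y8 = True: y3 = False.
(y6 \/ y3) with y3 = False leaves only y6, so y6 = True.
(~y6 \/ ~y5): since y6 = True, the clause reduces to (~y5). y5 = False.
(y5 \/ ~y9): since y5 = False, the clause reduces to (~y9). y9 = False.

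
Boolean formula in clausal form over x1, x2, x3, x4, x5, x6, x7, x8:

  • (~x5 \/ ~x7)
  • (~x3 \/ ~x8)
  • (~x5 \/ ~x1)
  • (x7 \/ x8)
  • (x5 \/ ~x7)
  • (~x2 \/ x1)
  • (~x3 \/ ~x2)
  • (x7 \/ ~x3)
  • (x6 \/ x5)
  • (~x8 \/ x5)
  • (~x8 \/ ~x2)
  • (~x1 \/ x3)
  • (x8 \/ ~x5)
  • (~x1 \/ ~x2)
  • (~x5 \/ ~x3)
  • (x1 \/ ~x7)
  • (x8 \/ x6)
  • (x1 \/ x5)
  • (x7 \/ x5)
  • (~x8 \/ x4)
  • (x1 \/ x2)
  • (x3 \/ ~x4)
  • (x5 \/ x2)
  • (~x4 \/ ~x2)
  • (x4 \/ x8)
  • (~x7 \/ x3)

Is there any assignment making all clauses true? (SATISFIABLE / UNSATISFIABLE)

x5 = True:
  propagation gives x7=False, x1=False, x8=True, x3=False; an empty clause results — contradiction.
x5 = False:
  propagation gives x7=False; an empty clause results — contradiction.
Every branch closes, so no satisfying assignment exists.

UNSATISFIABLE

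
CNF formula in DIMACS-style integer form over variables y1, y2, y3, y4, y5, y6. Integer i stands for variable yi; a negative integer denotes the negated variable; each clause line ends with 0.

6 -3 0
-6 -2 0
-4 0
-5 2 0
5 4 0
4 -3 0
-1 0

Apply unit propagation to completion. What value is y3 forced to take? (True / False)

Unit clause (~y4) sets y4 = False.
In (y5 \/ y4), y4 is now false; y5 must hold, so y5 = True.
(~y5 \/ y2) with y5 = True leaves only y2, so y2 = True.
In (~y6 \/ ~y2), ~y2 is now false; ~y6 must hold, so y6 = False.
(y6 \/ ~y3): since y6 = False, the clause reduces to (~y3). y3 = False.

False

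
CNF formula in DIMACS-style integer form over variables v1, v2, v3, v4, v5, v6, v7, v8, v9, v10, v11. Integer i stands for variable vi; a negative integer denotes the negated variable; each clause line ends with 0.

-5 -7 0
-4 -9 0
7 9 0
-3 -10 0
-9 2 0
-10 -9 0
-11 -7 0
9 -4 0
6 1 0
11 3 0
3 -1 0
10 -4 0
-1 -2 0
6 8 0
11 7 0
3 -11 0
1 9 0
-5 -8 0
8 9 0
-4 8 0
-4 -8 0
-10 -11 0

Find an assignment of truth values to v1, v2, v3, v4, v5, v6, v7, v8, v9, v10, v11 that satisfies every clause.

v1=F, v2=T, v3=T, v4=F, v5=F, v6=T, v7=T, v8=F, v9=T, v10=F, v11=F

Pure literal: v4 appears only negated; assign v4 = False.
Pure literal: v5 appears only negated; assign v5 = False.
Branch on v1: take v1 = False.
  then v6 is forced to True.
  then v9 is forced to True.
  then v2 is forced to True.
  then v10 is forced to False.
Branch on v3: take v3 = True.
Try v7 = True.
  then v11 is forced to False.
v8 is now unconstrained; take v8 = False.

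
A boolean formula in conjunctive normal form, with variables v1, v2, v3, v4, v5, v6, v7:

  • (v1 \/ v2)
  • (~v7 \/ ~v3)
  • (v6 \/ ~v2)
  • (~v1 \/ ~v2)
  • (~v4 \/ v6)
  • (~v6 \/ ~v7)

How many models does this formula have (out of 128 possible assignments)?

22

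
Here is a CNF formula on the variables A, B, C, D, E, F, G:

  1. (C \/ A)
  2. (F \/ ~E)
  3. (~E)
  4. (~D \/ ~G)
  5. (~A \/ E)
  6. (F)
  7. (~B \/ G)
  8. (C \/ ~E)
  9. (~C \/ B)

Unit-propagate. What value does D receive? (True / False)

Unit clause (~E) sets E = False.
In (~A \/ E), E is now false; ~A must hold, so A = False.
(C \/ A): since A = False, the clause reduces to (C). C = True.
(F) is a unit clause: F = True.
From (~C \/ B) and C = True: B = True.
From (~B \/ G) and B = True: G = True.
(~G \/ ~D) with G = True leaves only ~D, so D = False.

False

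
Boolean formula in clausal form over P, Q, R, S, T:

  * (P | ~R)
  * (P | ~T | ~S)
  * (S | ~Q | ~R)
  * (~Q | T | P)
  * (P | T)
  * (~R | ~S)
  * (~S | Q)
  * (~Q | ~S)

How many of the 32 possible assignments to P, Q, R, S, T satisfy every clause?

8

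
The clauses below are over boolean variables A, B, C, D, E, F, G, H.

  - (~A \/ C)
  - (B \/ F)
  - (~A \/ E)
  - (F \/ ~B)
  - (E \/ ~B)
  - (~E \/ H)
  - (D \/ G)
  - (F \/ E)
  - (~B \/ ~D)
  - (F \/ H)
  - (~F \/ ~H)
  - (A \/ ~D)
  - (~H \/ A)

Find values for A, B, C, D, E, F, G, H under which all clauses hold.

A = F, B = F, C = T, D = F, E = F, F = T, G = T, H = F

Pure literal: C appears only positively; assign C = True.
Pure literal: G appears only positively; assign G = True.
Try A = False.
  then D is forced to False.
  then H is forced to False.
  then E is forced to False.
  then B is forced to False.
  then F is forced to True.
Check each clause:
  1. (C \/ ~A) — C is true.
  2. (F \/ B) — F is true.
  3. (E \/ ~A) — ~A is true.
  4. (F \/ ~B) — F is true.
  5. (E \/ ~B) — ~B is true.
  6. (~E \/ H) — ~E is true.
  7. (G \/ D) — G is true.
  8. (F \/ E) — F is true.
  9. (~B \/ ~D) — ~D is true.
  10. (H \/ F) — F is true.
  11. (~H \/ ~F) — ~H is true.
  12. (~D \/ A) — ~D is true.
  13. (~H \/ A) — ~H is true.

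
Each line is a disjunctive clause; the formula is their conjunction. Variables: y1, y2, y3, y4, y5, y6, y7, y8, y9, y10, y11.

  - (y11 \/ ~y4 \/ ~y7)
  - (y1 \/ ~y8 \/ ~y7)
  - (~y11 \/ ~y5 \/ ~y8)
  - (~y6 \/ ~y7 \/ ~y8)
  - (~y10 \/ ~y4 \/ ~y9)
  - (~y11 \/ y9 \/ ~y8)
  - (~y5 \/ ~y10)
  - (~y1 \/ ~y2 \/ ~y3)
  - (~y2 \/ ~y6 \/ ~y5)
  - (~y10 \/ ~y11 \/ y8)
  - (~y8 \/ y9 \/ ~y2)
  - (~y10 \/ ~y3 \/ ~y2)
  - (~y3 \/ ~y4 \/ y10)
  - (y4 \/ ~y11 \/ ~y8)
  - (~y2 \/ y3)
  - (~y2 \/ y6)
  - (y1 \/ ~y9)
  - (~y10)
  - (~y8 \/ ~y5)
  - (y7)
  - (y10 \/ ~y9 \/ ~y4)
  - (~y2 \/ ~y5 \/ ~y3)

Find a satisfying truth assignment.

y1=0  y2=0  y3=0  y4=0  y5=0  y6=1  y7=1  y8=0  y9=0  y10=0  y11=1

Check each clause:
  1. (~y4 \/ y11 \/ ~y7) — y11 is true.
  2. (y1 \/ ~y8 \/ ~y7) — ~y8 is true.
  3. (~y5 \/ ~y11 \/ ~y8) — ~y8 is true.
  4. (~y6 \/ ~y8 \/ ~y7) — ~y8 is true.
  5. (~y9 \/ ~y10 \/ ~y4) — ~y4 is true.
  6. (y9 \/ ~y8 \/ ~y11) — ~y8 is true.
  7. (~y10 \/ ~y5) — ~y5 is true.
  8. (~y2 \/ ~y3 \/ ~y1) — ~y3 is true.
  9. (~y2 \/ ~y5 \/ ~y6) — ~y5 is true.
  10. (~y10 \/ ~y11 \/ y8) — ~y10 is true.
  11. (~y8 \/ ~y2 \/ y9) — ~y8 is true.
  12. (~y10 \/ ~y3 \/ ~y2) — ~y3 is true.
  13. (y10 \/ ~y4 \/ ~y3) — ~y4 is true.
  14. (~y8 \/ ~y11 \/ y4) — ~y8 is true.
  15. (~y2 \/ y3) — ~y2 is true.
  16. (y6 \/ ~y2) — y6 is true.
  17. (y1 \/ ~y9) — ~y9 is true.
  18. (~y10) — ~y10 is true.
  19. (~y8 \/ ~y5) — ~y8 is true.
  20. (y7) — y7 is true.
  21. (~y9 \/ ~y4 \/ y10) — ~y4 is true.
  22. (~y5 \/ ~y2 \/ ~y3) — ~y5 is true.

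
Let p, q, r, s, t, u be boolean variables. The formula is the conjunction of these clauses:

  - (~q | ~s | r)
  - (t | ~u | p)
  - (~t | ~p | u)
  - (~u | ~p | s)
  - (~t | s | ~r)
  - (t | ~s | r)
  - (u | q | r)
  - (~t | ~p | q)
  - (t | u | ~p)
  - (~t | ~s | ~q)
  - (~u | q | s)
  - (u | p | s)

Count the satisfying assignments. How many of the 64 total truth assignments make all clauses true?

8

Split on s, then t.
  s=T, t=T: remaining (p,q,r,u) ∈ {(F,F,F,T); (F,F,T,F); (F,F,T,T)} — 3.
  s=T, t=F: remaining (p,q,r,u) ∈ {(F,F,T,F); (F,T,T,F); (T,F,T,T); (T,T,T,T)} — 4.
  s=F, t=T: remaining (p,q,r,u) ∈ {(F,T,F,T)} — 1.
  s=F, t=F: no assignment works — 0.
Total: 3 + 4 + 1 + 0 = 8.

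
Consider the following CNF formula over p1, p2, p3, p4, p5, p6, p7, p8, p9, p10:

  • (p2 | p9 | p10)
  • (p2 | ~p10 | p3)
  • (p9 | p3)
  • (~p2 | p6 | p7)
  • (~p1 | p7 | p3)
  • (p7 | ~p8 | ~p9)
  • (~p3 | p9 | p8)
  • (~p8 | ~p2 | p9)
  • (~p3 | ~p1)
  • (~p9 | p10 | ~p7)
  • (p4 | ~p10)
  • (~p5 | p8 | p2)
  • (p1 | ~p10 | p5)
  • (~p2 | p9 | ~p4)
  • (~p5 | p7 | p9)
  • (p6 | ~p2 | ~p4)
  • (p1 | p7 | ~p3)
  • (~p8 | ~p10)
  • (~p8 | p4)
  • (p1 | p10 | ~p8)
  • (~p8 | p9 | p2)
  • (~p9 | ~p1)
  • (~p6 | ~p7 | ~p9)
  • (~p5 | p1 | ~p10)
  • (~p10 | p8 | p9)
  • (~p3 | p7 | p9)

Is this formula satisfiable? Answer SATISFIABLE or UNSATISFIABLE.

Branch on p1: take p1 = False.
For the remaining variables, p2 = True, p3 = False, p4 = True, p5 = False, p6 = True, p7 = False, p8 = False, p9 = True, p10 = False works.
So p1=False, p2=True, p3=False, p4=True, p5=False, p6=True, p7=False, p8=False, p9=True, p10=False is a satisfying assignment.

SATISFIABLE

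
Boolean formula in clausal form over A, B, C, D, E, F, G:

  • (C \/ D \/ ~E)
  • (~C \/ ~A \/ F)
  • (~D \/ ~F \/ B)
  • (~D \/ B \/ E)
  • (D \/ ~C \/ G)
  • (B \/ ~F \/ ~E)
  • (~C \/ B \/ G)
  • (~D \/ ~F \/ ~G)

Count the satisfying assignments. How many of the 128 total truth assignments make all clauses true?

Case analysis on D and B:
  D=T, B=T: E free; 10 ways for (A,C,F,G) × 2^1 = 20.
  D=T, B=F: 5 of the 32 assignments to (A,C,E,F,G) work.
  D=F, B=T: 14 of the 32 assignments to (A,C,E,F,G) work.
  D=F, B=F: 12 of the 32 assignments to (A,C,E,F,G) work.
Total: 20 + 5 + 14 + 12 = 51.

51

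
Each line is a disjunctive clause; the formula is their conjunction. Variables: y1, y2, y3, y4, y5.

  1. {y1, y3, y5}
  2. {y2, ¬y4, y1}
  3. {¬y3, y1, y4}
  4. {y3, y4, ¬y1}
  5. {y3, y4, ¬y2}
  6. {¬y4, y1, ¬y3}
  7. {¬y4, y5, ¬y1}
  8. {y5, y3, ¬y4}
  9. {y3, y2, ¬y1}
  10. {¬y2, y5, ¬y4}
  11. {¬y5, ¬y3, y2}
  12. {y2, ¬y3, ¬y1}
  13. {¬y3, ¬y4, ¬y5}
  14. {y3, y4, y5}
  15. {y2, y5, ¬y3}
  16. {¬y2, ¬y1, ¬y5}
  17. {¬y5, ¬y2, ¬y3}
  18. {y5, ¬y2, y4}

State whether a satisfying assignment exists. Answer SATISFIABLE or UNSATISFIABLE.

Branch on y1: take y1 = False.
Set y2 = True and propagate.
For the remaining variables, y3 = False, y4 = True, y5 = True works.
Every clause has at least one true literal under this assignment.
So y1=0, y2=1, y3=0, y4=1, y5=1 is a satisfying assignment.

SATISFIABLE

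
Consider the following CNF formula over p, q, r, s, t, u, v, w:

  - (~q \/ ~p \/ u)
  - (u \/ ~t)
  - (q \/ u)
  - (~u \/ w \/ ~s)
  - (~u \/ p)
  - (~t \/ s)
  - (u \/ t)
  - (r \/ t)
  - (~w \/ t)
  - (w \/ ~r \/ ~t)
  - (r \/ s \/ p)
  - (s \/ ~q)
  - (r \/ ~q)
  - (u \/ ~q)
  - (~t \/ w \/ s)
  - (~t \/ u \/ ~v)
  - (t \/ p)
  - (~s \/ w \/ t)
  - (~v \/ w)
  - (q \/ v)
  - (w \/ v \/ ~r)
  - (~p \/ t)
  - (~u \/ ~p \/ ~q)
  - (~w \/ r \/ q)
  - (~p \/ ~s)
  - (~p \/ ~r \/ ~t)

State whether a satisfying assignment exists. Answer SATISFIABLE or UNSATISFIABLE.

UNSATISFIABLE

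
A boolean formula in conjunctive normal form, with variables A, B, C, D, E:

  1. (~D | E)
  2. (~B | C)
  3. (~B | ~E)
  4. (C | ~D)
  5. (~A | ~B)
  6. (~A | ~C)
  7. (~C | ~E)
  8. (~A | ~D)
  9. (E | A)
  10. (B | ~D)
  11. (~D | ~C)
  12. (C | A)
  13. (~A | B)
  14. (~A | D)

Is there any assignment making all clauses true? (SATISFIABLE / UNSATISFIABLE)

A = True:
  propagation gives B=False; an empty clause results — contradiction.
A = False:
  propagation gives E=True, B=False, C=False; an empty clause results — contradiction.
Every branch closes, so no satisfying assignment exists.

UNSATISFIABLE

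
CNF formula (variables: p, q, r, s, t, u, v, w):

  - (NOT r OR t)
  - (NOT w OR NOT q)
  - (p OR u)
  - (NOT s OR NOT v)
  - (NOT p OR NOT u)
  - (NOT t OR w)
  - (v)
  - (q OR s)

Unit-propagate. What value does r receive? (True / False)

False

Unit clause (v) sets v = True.
From (NOT s OR NOT v) and v = True: s = False.
(q OR s) with s = False leaves only q, so q = True.
In (NOT q OR NOT w), NOT q is now false; NOT w must hold, so w = False.
In (NOT t OR w), w is now false; NOT t must hold, so t = False.
In (NOT r OR t), t is now false; NOT r must hold, so r = False.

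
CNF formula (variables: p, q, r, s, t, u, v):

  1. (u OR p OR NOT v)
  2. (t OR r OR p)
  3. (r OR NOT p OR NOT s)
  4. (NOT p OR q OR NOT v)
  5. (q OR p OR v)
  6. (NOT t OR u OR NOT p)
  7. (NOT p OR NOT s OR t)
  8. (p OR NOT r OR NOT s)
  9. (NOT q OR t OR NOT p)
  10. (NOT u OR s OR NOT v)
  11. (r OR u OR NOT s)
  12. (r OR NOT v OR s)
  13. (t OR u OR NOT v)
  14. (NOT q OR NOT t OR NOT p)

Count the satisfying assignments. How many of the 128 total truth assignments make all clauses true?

16

Case analysis on p and s:
  p=T, s=T: remaining (q,r,t,u,v) ∈ {(F,T,T,T,F)} — 1.
  p=T, s=F: r free; 3 ways for (q,t,u,v) × 2^1 = 6.
  p=F, s=T: remaining (q,r,t,u,v) ∈ {(F,F,T,T,T); (T,F,T,T,F); (T,F,T,T,T)} — 3.
  p=F, s=F: u free; 3 ways for (q,r,t,v) × 2^1 = 6.
Total: 1 + 6 + 3 + 6 = 16.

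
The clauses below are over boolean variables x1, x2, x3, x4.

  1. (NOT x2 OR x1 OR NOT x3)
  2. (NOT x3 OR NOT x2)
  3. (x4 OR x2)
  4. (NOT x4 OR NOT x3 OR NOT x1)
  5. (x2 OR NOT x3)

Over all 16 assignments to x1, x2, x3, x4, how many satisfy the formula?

The models are:
  x1=0 x2=0 x3=0 x4=1
  x1=0 x2=1 x3=0 x4=0
  x1=0 x2=1 x3=0 x4=1
  x1=1 x2=0 x3=0 x4=1
  x1=1 x2=1 x3=0 x4=0
  x1=1 x2=1 x3=0 x4=1
Count: 6.

6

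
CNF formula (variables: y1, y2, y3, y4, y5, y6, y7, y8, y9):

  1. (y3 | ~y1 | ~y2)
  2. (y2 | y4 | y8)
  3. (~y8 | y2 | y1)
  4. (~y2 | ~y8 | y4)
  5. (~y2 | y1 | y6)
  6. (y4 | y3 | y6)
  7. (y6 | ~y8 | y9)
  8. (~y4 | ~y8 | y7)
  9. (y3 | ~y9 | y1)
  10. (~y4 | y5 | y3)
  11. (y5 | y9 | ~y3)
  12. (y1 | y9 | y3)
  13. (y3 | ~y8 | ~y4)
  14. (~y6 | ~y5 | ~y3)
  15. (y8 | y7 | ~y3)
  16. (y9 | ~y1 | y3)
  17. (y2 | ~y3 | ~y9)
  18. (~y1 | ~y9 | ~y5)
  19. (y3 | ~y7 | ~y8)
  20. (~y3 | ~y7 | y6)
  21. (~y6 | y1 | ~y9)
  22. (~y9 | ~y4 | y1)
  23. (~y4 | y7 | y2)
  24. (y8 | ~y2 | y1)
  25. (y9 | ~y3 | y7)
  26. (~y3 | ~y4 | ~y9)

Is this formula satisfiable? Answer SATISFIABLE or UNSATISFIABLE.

Branch on y1: take y1 = True.
Set y2 = True and propagate.
  then y3 is forced to True.
For the remaining variables, y4 = False, y5 = False, y6 = True, y7 = True, y8 = False, y9 = True works.
So y1=True  y2=True  y3=True  y4=False  y5=False  y6=True  y7=True  y8=False  y9=True is a satisfying assignment.

SATISFIABLE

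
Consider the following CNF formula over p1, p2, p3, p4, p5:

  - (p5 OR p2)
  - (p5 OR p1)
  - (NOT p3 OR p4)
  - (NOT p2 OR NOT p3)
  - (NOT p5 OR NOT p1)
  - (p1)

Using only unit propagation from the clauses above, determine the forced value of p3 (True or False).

False

Unit clause (p1) sets p1 = True.
(NOT p5 OR NOT p1): since p1 = True, the clause reduces to (NOT p5). p5 = False.
In (p2 OR p5), p5 is now false; p2 must hold, so p2 = True.
(NOT p3 OR NOT p2) with p2 = True leaves only NOT p3, so p3 = False.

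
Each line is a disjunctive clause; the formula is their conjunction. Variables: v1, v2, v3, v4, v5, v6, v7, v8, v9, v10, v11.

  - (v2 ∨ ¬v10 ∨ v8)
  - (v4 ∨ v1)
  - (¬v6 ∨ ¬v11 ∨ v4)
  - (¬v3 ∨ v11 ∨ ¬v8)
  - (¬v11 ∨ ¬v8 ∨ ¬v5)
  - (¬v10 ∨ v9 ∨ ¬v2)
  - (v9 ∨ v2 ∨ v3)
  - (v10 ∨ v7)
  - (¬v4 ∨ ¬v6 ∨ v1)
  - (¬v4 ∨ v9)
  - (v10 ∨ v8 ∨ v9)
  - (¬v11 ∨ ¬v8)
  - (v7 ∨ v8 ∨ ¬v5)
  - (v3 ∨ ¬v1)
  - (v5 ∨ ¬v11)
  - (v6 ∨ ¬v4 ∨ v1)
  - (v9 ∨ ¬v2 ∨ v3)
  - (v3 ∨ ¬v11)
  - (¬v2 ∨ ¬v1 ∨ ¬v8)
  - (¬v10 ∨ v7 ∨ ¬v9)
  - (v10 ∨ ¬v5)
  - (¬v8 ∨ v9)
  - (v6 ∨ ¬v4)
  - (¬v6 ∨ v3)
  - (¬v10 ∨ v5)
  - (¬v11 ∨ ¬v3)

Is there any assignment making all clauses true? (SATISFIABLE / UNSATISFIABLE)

v7 occurs only positively in the remaining clauses — set v7 = True.
Branch on v1: take v1 = True.
  then v3 is forced to True.
  then v11 is forced to False.
  then v8 is forced to False.
The remaining clauses are satisfied by v2 = True, v4 = False, v5 = False, v6 = False, v9 = True, v10 = False.
So v1=True, v2=True, v3=True, v4=False, v5=False, v6=False, v7=True, v8=False, v9=True, v10=False, v11=False is a satisfying assignment.

SATISFIABLE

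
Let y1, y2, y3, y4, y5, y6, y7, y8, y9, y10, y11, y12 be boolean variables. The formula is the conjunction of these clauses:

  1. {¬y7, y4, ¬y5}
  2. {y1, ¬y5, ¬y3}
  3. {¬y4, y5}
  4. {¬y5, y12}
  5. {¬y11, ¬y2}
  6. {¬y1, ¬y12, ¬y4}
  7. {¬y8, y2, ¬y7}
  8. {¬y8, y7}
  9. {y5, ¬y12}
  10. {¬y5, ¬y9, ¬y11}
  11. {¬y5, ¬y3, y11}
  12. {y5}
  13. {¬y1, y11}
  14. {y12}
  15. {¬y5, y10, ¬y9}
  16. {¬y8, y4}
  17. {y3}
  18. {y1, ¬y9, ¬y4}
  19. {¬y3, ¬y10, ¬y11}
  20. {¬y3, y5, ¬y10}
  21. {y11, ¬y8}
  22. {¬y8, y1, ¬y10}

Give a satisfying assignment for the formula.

y1=True  y2=False  y3=True  y4=False  y5=True  y6=True  y7=False  y8=False  y9=False  y10=False  y11=True  y12=True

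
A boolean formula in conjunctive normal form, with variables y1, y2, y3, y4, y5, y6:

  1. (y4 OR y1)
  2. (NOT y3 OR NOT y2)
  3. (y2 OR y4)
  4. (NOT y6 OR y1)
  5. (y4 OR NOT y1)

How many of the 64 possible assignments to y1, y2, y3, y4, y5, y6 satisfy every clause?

Split on y1, then y4.
  y1=1, y4=1: y5, y6 free; 3 ways for (y2,y3) × 2^2 = 12.
  y1=1, y4=0: a clause becomes empty — 0.
  y1=0, y4=1: y5 free; 3 ways for (y2,y3,y6) × 2^1 = 6.
  y1=0, y4=0: a clause becomes empty — 0.
Total: 12 + 0 + 6 + 0 = 18.

18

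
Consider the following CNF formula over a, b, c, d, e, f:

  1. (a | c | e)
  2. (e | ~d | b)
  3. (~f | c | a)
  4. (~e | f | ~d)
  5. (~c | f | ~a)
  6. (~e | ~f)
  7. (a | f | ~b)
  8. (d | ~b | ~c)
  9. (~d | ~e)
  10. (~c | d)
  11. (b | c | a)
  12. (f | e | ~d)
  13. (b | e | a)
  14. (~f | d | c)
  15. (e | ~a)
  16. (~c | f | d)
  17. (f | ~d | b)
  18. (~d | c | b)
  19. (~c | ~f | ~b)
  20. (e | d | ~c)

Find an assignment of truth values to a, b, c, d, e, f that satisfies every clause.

a=True, b=False, c=False, d=False, e=True, f=False

Check each clause:
  1. (a | e | c) — a is true.
  2. (b | e | ~d) — ~d is true.
  3. (c | ~f | a) — a is true.
  4. (~d | ~e | f) — ~d is true.
  5. (~c | f | ~a) — ~c is true.
  6. (~f | ~e) — ~f is true.
  7. (a | f | ~b) — a is true.
  8. (~b | ~c | d) — ~c is true.
  9. (~e | ~d) — ~d is true.
  10. (~c | d) — ~c is true.
  11. (a | c | b) — a is true.
  12. (~d | f | e) — ~d is true.
  13. (e | a | b) — a is true.
  14. (d | c | ~f) — ~f is true.
  15. (e | ~a) — e is true.
  16. (d | ~c | f) — ~c is true.
  17. (f | b | ~d) — ~d is true.
  18. (~d | c | b) — ~d is true.
  19. (~f | ~c | ~b) — ~f is true.
  20. (d | e | ~c) — ~c is true.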